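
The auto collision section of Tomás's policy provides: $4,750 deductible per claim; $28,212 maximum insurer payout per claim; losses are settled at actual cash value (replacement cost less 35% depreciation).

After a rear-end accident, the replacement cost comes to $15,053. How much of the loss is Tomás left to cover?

$10,018.55

At 35% depreciation, ACV = $15,053 − $5,268.55 = $9,784.45.
Less the $4,750 deductible: $9,784.45 − $4,750 = $5,034.45.
That's under the $28,212 cap, so the insurer reimburses the full $5,034.45.
The driver bears the rest of the original loss: $15,053 − $5,034.45 = $10,018.55.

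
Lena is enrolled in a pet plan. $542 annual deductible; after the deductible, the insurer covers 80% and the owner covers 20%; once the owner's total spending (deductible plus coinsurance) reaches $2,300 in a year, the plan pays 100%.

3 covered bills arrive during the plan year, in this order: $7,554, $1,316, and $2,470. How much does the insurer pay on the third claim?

Claim 1 ($7,554): $542 finishes the deductible; $7,012 goes to coinsurance; coinsurance $7,012 × 20% = $1,402.40. Cost to owner: $1,944.40. OOP to date $1,944.40. Insurer: $7,554 − $1,944.40 = $5,609.60.
Claim 2 ($1,316): deductible met; 20% of $1,316 = $263.20. Owner owes $263.20 (running OOP $2,207.60). Plan pays $1,316 − $263.20 = $1,052.80.
Claim 3 ($2,470): deductible already satisfied, so owner's share is 20% × $2,470 = $494. That would push OOP to $2,701.60, over the $2,300 cap, so owner pays $2,300 − $2,207.60 = $92.40. Plan pays $2,470 − $92.40 = $2,377.60.

$2,377.60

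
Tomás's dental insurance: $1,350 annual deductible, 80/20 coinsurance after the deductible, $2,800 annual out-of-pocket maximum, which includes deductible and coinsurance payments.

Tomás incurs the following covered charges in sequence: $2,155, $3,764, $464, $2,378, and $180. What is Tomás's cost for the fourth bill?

Claim 1 ($2,155): deductible takes $1,350, $805 remains; coinsurance $805 × 20% = $161. Patient pays $1,511; OOP now $1,511.
Claim 2 ($3,764): 20% coinsurance on $3,764 = $752.80. Patient pays $752.80; OOP now $2,263.80.
Claim 3 ($464): deductible met; 20% of $464 = $92.80. Patient owes $92.80 (running OOP $2,356.60).
Claim 4 ($2,378): 20% coinsurance on $2,378 = $475.60. That would push OOP to $2,832.20, over the $2,800 cap, so patient pays $2,800 − $2,356.60 = $443.40.

$443.40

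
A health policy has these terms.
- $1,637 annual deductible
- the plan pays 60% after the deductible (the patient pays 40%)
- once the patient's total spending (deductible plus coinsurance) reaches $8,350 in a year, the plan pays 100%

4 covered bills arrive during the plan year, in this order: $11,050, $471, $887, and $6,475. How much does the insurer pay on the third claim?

$532.20

Claim 1 ($11,050): $1,637 to deductible, leaving $9,413; coinsurance $9,413 × 40% = $3,765.20. Patient pays $5,402.20; OOP now $5,402.20. Plan pays $11,050 − $5,402.20 = $5,647.80.
Claim 2 ($471): deductible met; 40% of $471 = $188.40. Cost to patient: $188.40. OOP to date $5,590.60. Plan pays $471 − $188.40 = $282.60.
Claim 3 ($887): deductible met; 40% of $887 = $354.80. Cost to patient: $354.80. OOP to date $5,945.40. Plan pays $887 − $354.80 = $532.20.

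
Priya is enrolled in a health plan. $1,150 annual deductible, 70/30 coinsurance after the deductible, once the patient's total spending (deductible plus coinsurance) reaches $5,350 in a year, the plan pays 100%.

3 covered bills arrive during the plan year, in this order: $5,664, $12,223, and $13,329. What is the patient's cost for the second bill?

$2,845.80

Claim 1 — $5,664: $1,150 finishes the deductible; $4,514 goes to coinsurance; coinsurance $4,514 × 30% = $1,354.20. Patient pays $2,504.20; OOP now $2,504.20.
Claim 2 — $12,223: 30% coinsurance on $12,223 = $3,666.90. OOP would hit $6,171.10 > $5,350, so the cap limits the patient to $5,350 − $2,504.20 = $2,845.80.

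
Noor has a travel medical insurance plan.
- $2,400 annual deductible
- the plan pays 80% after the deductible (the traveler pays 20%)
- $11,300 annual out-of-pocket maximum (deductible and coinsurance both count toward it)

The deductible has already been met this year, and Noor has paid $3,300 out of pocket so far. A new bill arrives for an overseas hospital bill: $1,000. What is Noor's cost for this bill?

$200

The deductible is already satisfied, so the full bill goes to coinsurance.
Traveler's 20% share of $1,000 is $200.
Year-to-date out-of-pocket becomes $3,300 + $200 = $3,500, still under the $11,300 maximum, so no cap applies.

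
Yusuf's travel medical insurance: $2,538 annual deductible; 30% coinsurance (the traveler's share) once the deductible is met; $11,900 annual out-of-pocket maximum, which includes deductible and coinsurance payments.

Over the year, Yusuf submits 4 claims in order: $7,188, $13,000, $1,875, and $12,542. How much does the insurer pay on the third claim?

$1,312.50

Claim 1 ($7,188): $2,538 finishes the deductible; $4,650 goes to coinsurance; coinsurance $4,650 × 30% = $1,395. Traveler pays $3,933; OOP now $3,933. Plan pays $7,188 − $3,933 = $3,255.
Claim 2 ($13,000): deductible met; 30% of $13,000 = $3,900. Traveler pays $3,900; OOP now $7,833. Plan pays $13,000 − $3,900 = $9,100.
Claim 3 ($1,875): deductible met; 30% of $1,875 = $562.50. Cost to traveler: $562.50. OOP to date $8,395.50. Insurer: $1,875 − $562.50 = $1,312.50.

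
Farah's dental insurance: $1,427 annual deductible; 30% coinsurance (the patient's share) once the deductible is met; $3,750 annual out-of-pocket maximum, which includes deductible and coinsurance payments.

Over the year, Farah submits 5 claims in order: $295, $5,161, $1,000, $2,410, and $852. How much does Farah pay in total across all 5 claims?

$3,750

Claim 1 — $295: entire amount goes to the deductible. Patient pays $295; OOP now $295.
Claim 2 — $5,161: deductible takes $1,132, $4,029 remains; patient's 30% is $1,208.70. Patient owes $2,340.70 (running OOP $2,635.70).
Claim 3 — $1,000: 30% coinsurance on $1,000 = $300. Patient owes $300 (running OOP $2,935.70).
Claim 4 — $2,410: deductible already satisfied, so patient's share is 30% × $2,410 = $723. Patient owes $723 (running OOP $3,658.70).
Claim 5 — $852: deductible met; 30% of $852 = $255.60. That would push OOP to $3,914.30, over the $3,750 cap, so patient pays $3,750 − $3,658.70 = $91.30.
Summing the patient's payments: $295 + $2,340.70 + $300 + $723 + $91.30 = $3,750.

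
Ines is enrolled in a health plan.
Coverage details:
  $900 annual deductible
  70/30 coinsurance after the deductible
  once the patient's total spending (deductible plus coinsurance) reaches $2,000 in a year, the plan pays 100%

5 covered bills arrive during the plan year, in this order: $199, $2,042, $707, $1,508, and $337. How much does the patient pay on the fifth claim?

$33.20

Claim 1 ($199): all of it applies to the deductible. Patient pays $199; OOP now $199.
Claim 2 ($2,042): $701 to deductible, leaving $1,341; 30% of $1,341 = $402.30. Cost to patient: $1,103.30. OOP to date $1,302.30.
Claim 3 ($707): deductible already satisfied, so patient's share is 30% × $707 = $212.10. Patient owes $212.10 (running OOP $1,514.40).
Claim 4 ($1,508): deductible already satisfied, so patient's share is 30% × $1,508 = $452.40. Patient pays $452.40; OOP now $1,966.80.
Claim 5 ($337): 30% coinsurance on $337 = $101.10. That would push OOP to $2,067.90, over the $2,000 cap, so patient pays $2,000 − $1,966.80 = $33.20.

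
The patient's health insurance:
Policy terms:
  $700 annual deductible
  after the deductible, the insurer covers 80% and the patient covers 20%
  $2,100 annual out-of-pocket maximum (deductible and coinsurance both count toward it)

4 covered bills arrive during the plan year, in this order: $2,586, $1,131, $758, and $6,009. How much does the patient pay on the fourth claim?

$645

Bill 1, $2,586: $700 to deductible, leaving $1,886; patient's 20% is $377.20. Patient pays $1,077.20; OOP now $1,077.20.
Bill 2, $1,131: deductible met; 20% of $1,131 = $226.20. Patient pays $226.20; OOP now $1,303.40.
Bill 3, $758: deductible already satisfied, so patient's share is 20% × $758 = $151.60. Cost to patient: $151.60. OOP to date $1,455.
Bill 4, $6,009: deductible met; 20% of $6,009 = $1,201.80. OOP would hit $2,656.80 > $2,100, so the cap limits the patient to $2,100 − $1,455 = $645.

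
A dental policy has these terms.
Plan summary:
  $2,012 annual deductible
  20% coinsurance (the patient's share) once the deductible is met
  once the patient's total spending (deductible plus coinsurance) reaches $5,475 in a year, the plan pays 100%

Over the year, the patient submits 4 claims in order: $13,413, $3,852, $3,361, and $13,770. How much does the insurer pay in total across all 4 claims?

$28,921

Claim 1 — $13,413: deductible takes $2,012, $11,401 remains; coinsurance $11,401 × 20% = $2,280.20. Cost to patient: $4,292.20. OOP to date $4,292.20. Plan pays $13,413 − $4,292.20 = $9,120.80.
Claim 2 — $3,852: deductible already satisfied, so patient's share is 20% × $3,852 = $770.40. Cost to patient: $770.40. OOP to date $5,062.60. Plan pays $3,852 − $770.40 = $3,081.60.
Claim 3 — $3,361: deductible met; 20% of $3,361 = $672.20. Adding that to $5,062.60 gives $5,734.80, past the $5,475 cap; patient pays only $5,475 − $5,062.60 = $412.40. Insurer: $3,361 − $412.40 = $2,948.60.
Claim 4 — $13,770: deductible already satisfied, so patient's share is 20% × $13,770 = $2,754. That would push OOP to $8,229, over the $5,475 cap, so patient pays $5,475 − $5,475 = $0. Insurer: $13,770 − $0 = $13,770.
Insurer total: $9,120.80 + $3,081.60 + $2,948.60 + $13,770 = $28,921.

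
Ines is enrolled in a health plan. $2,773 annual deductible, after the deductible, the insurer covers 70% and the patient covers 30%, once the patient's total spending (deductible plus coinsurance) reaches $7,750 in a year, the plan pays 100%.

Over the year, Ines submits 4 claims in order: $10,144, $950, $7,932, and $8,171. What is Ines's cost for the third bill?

Bill 1, $10,144: $2,773 to deductible, leaving $7,371; coinsurance $7,371 × 30% = $2,211.30. Patient pays $4,984.30; OOP now $4,984.30.
Bill 2, $950: deductible already satisfied, so patient's share is 30% × $950 = $285. Cost to patient: $285. OOP to date $5,269.30.
Bill 3, $7,932: deductible met; 30% of $7,932 = $2,379.60. Cost to patient: $2,379.60. OOP to date $7,648.90.

$2,379.60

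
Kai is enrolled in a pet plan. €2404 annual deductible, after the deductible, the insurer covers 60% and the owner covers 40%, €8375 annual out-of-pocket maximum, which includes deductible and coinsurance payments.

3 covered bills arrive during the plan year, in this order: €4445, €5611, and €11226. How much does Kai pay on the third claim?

Claim 1 — €4445: deductible takes €2404, €2041 remains; owner's 40% is €816.40. Cost to owner: €3220.40. OOP to date €3220.40.
Claim 2 — €5611: deductible already satisfied, so owner's share is 40% × €5611 = €2244.40. Owner owes €2244.40 (running OOP €5464.80).
Claim 3 — €11226: deductible already satisfied, so owner's share is 40% × €11226 = €4490.40. OOP would hit €9955.20 > €8375, so the cap limits the owner to €8375 − €5464.80 = €2910.20.

€2910.20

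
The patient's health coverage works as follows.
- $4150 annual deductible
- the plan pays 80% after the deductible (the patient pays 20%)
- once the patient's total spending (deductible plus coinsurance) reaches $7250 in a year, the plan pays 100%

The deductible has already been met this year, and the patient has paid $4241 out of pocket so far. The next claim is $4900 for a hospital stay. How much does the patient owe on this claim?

The deductible is already satisfied, so the full bill goes to coinsurance.
Patient's 20% share of $4900 is $980.
Cumulative spending $4241 + $980 = $5221 stays under the $7250 maximum.

$980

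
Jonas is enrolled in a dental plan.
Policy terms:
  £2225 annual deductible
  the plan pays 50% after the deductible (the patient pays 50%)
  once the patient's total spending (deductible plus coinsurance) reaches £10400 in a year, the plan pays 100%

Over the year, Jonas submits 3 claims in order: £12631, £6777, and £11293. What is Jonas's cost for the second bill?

£2972

#1 (£12631): deductible takes £2225, £10406 remains; coinsurance £10406 × 50% = £5203. Cost to patient: £7428. OOP to date £7428.
#2 (£6777): deductible met; 50% of £6777 = £3388.50. OOP would hit £10816.50 > £10400, so the cap limits the patient to £10400 − £7428 = £2972.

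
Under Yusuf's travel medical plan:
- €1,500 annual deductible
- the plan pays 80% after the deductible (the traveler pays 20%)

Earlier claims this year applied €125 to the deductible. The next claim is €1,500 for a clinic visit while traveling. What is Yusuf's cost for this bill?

Remaining deductible: €1,500 − €125 = €1,375.
That leaves €1,500 − €1,375 = €125 for coinsurance.
Traveler's 20% share of €125 is €25.
Traveler responsibility: €1,375 + €25 = €1,400.

€1,400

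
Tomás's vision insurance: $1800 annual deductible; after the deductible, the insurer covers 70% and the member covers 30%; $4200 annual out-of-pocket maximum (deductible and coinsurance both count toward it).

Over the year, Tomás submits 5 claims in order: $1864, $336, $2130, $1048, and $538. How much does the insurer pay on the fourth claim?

$733.60

#1 ($1864): $1800 finishes the deductible; $64 goes to coinsurance; 30% of $64 = $19.20. Member pays $1819.20; OOP now $1819.20. Insurer: $1864 − $1819.20 = $44.80.
#2 ($336): deductible met; 30% of $336 = $100.80. Cost to member: $100.80. OOP to date $1920. Plan pays $336 − $100.80 = $235.20.
#3 ($2130): deductible met; 30% of $2130 = $639. Member pays $639; OOP now $2559. Plan pays $2130 − $639 = $1491.
#4 ($1048): deductible already satisfied, so member's share is 30% × $1048 = $314.40. Member pays $314.40; OOP now $2873.40. Insurer: $1048 − $314.40 = $733.60.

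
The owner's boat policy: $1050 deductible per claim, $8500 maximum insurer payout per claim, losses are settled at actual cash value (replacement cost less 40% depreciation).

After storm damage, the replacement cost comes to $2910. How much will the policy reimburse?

$696

Actual cash value after 40% depreciation: $2910 × 60% = $1746.
Less the $1050 deductible: $1746 − $1050 = $696.
That's under the $8500 cap, so the insurer reimburses the full $696.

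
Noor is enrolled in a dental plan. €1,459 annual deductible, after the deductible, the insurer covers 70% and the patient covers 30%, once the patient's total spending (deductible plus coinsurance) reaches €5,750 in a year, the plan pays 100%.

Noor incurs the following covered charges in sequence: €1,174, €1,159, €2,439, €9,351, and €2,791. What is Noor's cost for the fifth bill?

Claim 1 — €1,174: entire amount goes to the deductible. Patient owes €1,174 (running OOP €1,174).
Claim 2 — €1,159: €285 to deductible, leaving €874; coinsurance €874 × 30% = €262.20. Patient owes €547.20 (running OOP €1,721.20).
Claim 3 — €2,439: deductible already satisfied, so patient's share is 30% × €2,439 = €731.70. Patient owes €731.70 (running OOP €2,452.90).
Claim 4 — €9,351: 30% coinsurance on €9,351 = €2,805.30. Patient pays €2,805.30; OOP now €5,258.20.
Claim 5 — €2,791: deductible already satisfied, so patient's share is 30% × €2,791 = €837.30. Adding that to €5,258.20 gives €6,095.50, past the €5,750 cap; patient pays only €5,750 − €5,258.20 = €491.80.

€491.80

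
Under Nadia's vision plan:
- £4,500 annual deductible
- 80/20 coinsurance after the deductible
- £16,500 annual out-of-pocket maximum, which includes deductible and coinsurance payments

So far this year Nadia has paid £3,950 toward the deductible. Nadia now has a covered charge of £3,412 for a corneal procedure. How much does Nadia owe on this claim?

Remaining deductible: £4,500 − £3,950 = £550.
After the £550 deductible portion, £3,412 − £550 = £2,862 is subject to coinsurance.
Member's 20% share of £2,862 is £572.40.
So the member owes £550 + £572.40 = £1,122.40 before any cap.
Total out-of-pocket so far would be £3,950 + £1,122.40 = £5,072.40, below the £16,500 cap — no reduction.

£1,122.40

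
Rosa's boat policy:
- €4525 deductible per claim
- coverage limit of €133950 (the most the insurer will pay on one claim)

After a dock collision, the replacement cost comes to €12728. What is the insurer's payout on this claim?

After the deductible, €12728 − €4525 = €8203 remains.
€8203 ≤ €133950, so the limit doesn't bind; insurer pays €8203.

€8203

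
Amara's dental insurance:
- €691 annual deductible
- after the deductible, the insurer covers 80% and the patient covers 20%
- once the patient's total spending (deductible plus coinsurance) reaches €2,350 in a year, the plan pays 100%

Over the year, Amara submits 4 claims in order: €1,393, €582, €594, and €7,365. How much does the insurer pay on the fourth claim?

€6,081.60

#1 (€1,393): €691 finishes the deductible; €702 goes to coinsurance; 20% of €702 = €140.40. Cost to patient: €831.40. OOP to date €831.40. Plan pays €1,393 − €831.40 = €561.60.
#2 (€582): 20% coinsurance on €582 = €116.40. Patient pays €116.40; OOP now €947.80. Insurer: €582 − €116.40 = €465.60.
#3 (€594): 20% coinsurance on €594 = €118.80. Cost to patient: €118.80. OOP to date €1,066.60. Plan pays €594 − €118.80 = €475.20.
#4 (€7,365): 20% coinsurance on €7,365 = €1,473. OOP would hit €2,539.60 > €2,350, so the cap limits the patient to €2,350 − €1,066.60 = €1,283.40. Plan pays €7,365 − €1,283.40 = €6,081.60.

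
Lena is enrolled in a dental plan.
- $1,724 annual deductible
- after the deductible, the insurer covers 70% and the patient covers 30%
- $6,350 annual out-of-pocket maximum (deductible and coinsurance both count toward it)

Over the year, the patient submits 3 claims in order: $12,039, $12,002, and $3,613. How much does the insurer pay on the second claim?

$10,470.50

#1 ($12,039): $1,724 to deductible, leaving $10,315; patient's 30% is $3,094.50. Patient owes $4,818.50 (running OOP $4,818.50). Plan pays $12,039 − $4,818.50 = $7,220.50.
#2 ($12,002): deductible already satisfied, so patient's share is 30% × $12,002 = $3,600.60. Adding that to $4,818.50 gives $8,419.10, past the $6,350 cap; patient pays only $6,350 − $4,818.50 = $1,531.50. Insurer: $12,002 − $1,531.50 = $10,470.50.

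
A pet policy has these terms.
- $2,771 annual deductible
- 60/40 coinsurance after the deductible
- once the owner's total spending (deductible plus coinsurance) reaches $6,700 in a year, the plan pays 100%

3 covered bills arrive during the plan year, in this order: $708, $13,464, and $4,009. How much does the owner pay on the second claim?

Bill 1, $708: entire amount goes to the deductible. Owner pays $708; OOP now $708.
Bill 2, $13,464: $2,063 to deductible, leaving $11,401; 40% of $11,401 = $4,560.40. Together that's $2,063 + $4,560.40 = $6,623.40. OOP would hit $7,331.40 > $6,700, so the cap limits the owner to $6,700 − $708 = $5,992.

$5,992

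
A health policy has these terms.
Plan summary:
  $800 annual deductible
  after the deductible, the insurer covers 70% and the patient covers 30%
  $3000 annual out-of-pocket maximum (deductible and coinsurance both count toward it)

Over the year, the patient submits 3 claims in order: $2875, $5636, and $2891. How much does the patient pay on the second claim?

$1577.50

Bill 1, $2875: deductible takes $800, $2075 remains; 30% of $2075 = $622.50. Cost to patient: $1422.50. OOP to date $1422.50.
Bill 2, $5636: deductible met; 30% of $5636 = $1690.80. That would push OOP to $3113.30, over the $3000 cap, so patient pays $3000 − $1422.50 = $1577.50.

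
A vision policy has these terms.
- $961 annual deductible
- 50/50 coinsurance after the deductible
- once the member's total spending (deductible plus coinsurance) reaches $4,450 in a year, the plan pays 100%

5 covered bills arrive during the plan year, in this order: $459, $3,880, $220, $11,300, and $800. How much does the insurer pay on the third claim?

Bill 1, $459: fully absorbed by the deductible. Member pays $459; OOP now $459. Insurer: $459 − $459 = $0.
Bill 2, $3,880: deductible takes $502, $3,378 remains; member's 50% is $1,689. Member owes $2,191 (running OOP $2,650). Insurer: $3,880 − $2,191 = $1,689.
Bill 3, $220: deductible already satisfied, so member's share is 50% × $220 = $110. Member owes $110 (running OOP $2,760). Plan pays $220 − $110 = $110.

$110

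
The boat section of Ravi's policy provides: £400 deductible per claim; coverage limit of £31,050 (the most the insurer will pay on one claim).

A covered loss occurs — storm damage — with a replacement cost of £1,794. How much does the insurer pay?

After the deductible, £1,794 − £400 = £1,394 remains.
£1,394 ≤ £31,050, so the limit doesn't bind; insurer pays £1,394.

£1,394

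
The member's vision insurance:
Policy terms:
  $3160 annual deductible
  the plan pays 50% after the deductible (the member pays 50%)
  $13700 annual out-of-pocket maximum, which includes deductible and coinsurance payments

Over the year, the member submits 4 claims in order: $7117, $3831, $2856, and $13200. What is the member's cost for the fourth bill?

Claim 1 — $7117: $3160 to deductible, leaving $3957; 50% of $3957 = $1978.50. Cost to member: $5138.50. OOP to date $5138.50.
Claim 2 — $3831: 50% coinsurance on $3831 = $1915.50. Cost to member: $1915.50. OOP to date $7054.
Claim 3 — $2856: deductible met; 50% of $2856 = $1428. Member owes $1428 (running OOP $8482).
Claim 4 — $13200: 50% coinsurance on $13200 = $6600. OOP would hit $15082 > $13700, so the cap limits the member to $13700 − $8482 = $5218.

$5218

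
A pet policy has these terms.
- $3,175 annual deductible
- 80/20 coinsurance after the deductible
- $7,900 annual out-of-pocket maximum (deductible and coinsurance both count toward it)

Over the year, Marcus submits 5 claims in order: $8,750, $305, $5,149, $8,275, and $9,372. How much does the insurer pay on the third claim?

Bill 1, $8,750: $3,175 to deductible, leaving $5,575; 20% of $5,575 = $1,115. Owner owes $4,290 (running OOP $4,290). Insurer: $8,750 − $4,290 = $4,460.
Bill 2, $305: 20% coinsurance on $305 = $61. Cost to owner: $61. OOP to date $4,351. Plan pays $305 − $61 = $244.
Bill 3, $5,149: 20% coinsurance on $5,149 = $1,029.80. Cost to owner: $1,029.80. OOP to date $5,380.80. Insurer: $5,149 − $1,029.80 = $4,119.20.

$4,119.20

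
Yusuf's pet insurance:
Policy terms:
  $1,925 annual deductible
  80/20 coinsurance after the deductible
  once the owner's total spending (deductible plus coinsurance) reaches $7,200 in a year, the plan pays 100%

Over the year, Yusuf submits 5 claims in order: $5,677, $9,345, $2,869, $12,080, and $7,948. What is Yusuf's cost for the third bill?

$573.80

Bill 1, $5,677: deductible takes $1,925, $3,752 remains; owner's 20% is $750.40. Cost to owner: $2,675.40. OOP to date $2,675.40.
Bill 2, $9,345: deductible met; 20% of $9,345 = $1,869. Owner pays $1,869; OOP now $4,544.40.
Bill 3, $2,869: deductible met; 20% of $2,869 = $573.80. Owner pays $573.80; OOP now $5,118.20.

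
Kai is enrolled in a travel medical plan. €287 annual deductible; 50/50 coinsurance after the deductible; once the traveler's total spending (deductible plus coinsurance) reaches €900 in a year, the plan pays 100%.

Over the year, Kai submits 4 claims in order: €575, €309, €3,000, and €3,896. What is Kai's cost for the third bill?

#1 (€575): €287 to deductible, leaving €288; traveler's 50% is €144. Cost to traveler: €431. OOP to date €431.
#2 (€309): 50% coinsurance on €309 = €154.50. Traveler pays €154.50; OOP now €585.50.
#3 (€3,000): 50% coinsurance on €3,000 = €1,500. That would push OOP to €2,085.50, over the €900 cap, so traveler pays €900 − €585.50 = €314.50.

€314.50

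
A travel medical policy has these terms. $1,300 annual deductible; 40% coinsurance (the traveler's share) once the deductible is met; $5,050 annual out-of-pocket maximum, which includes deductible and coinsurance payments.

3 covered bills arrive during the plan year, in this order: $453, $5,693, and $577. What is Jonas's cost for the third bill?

Claim 1 ($453): fully absorbed by the deductible. Cost to traveler: $453. OOP to date $453.
Claim 2 ($5,693): $847 finishes the deductible; $4,846 goes to coinsurance; 40% of $4,846 = $1,938.40. Cost to traveler: $2,785.40. OOP to date $3,238.40.
Claim 3 ($577): deductible already satisfied, so traveler's share is 40% × $577 = $230.80. Traveler owes $230.80 (running OOP $3,469.20).

$230.80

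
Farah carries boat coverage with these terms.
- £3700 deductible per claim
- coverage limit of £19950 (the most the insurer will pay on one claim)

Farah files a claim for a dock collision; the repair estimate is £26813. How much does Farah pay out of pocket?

£6863

After the deductible, £26813 − £3700 = £23113 remains.
The £19950 per-incident cap binds; insurer pays £19950.
Owner's share is the uncovered remainder: £26813 − £19950 = £6863.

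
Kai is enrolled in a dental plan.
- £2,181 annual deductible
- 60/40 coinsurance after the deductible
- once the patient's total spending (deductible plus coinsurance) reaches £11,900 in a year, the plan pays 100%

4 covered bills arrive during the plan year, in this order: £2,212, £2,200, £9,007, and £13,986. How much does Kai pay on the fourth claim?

Bill 1, £2,212: deductible takes £2,181, £31 remains; patient's 40% is £12.40. Cost to patient: £2,193.40. OOP to date £2,193.40.
Bill 2, £2,200: deductible met; 40% of £2,200 = £880. Patient pays £880; OOP now £3,073.40.
Bill 3, £9,007: deductible already satisfied, so patient's share is 40% × £9,007 = £3,602.80. Cost to patient: £3,602.80. OOP to date £6,676.20.
Bill 4, £13,986: 40% coinsurance on £13,986 = £5,594.40. Adding that to £6,676.20 gives £12,270.60, past the £11,900 cap; patient pays only £11,900 − £6,676.20 = £5,223.80.

£5,223.80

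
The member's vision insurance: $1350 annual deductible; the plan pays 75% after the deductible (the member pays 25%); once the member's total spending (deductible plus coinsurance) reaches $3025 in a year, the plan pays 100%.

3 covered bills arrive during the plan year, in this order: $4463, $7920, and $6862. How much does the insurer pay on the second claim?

$7023.25

#1 ($4463): $1350 finishes the deductible; $3113 goes to coinsurance; 25% of $3113 = $778.25. Member pays $2128.25; OOP now $2128.25. Plan pays $4463 − $2128.25 = $2334.75.
#2 ($7920): deductible met; 25% of $7920 = $1980. Adding that to $2128.25 gives $4108.25, past the $3025 cap; member pays only $3025 − $2128.25 = $896.75. Insurer: $7920 − $896.75 = $7023.25.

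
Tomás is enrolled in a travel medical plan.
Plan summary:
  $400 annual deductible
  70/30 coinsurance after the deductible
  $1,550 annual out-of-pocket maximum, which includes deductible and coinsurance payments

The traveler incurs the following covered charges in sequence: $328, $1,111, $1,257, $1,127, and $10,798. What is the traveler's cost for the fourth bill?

Claim 1 — $328: entire amount goes to the deductible. Traveler owes $328 (running OOP $328).
Claim 2 — $1,111: deductible takes $72, $1,039 remains; 30% of $1,039 = $311.70. Traveler pays $383.70; OOP now $711.70.
Claim 3 — $1,257: 30% coinsurance on $1,257 = $377.10. Cost to traveler: $377.10. OOP to date $1,088.80.
Claim 4 — $1,127: deductible met; 30% of $1,127 = $338.10. Traveler owes $338.10 (running OOP $1,426.90).

$338.10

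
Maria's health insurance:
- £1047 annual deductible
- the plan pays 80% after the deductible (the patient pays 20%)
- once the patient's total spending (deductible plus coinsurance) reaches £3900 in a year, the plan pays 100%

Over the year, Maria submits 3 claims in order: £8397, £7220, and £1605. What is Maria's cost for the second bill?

£1383

Bill 1, £8397: deductible takes £1047, £7350 remains; coinsurance £7350 × 20% = £1470. Patient owes £2517 (running OOP £2517).
Bill 2, £7220: 20% coinsurance on £7220 = £1444. Adding that to £2517 gives £3961, past the £3900 cap; patient pays only £3900 − £2517 = £1383.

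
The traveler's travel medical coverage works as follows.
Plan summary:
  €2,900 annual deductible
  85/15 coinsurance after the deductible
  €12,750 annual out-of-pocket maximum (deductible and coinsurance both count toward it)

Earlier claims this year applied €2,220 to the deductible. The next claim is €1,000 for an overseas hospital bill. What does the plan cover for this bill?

€272

Deductible still to meet: €2,900 − €2,220 = €680.
That leaves €1,000 − €680 = €320 for coinsurance.
15% of €320 = €48 falls to the traveler.
That puts the traveler's cost at €680 + €48 = €728 before any cap.
Total out-of-pocket so far would be €2,220 + €728 = €2,948, below the €12,750 cap — no reduction.
Insurer pays the balance: €1,000 − €728 = €272.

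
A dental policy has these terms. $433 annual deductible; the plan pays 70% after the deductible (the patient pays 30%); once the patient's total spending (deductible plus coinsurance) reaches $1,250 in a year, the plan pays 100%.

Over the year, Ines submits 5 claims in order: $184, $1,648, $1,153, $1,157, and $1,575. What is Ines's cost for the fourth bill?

$51.40

Claim 1 ($184): fully absorbed by the deductible. Patient owes $184 (running OOP $184).
Claim 2 ($1,648): deductible takes $249, $1,399 remains; 30% of $1,399 = $419.70. Patient pays $668.70; OOP now $852.70.
Claim 3 ($1,153): deductible already satisfied, so patient's share is 30% × $1,153 = $345.90. Patient pays $345.90; OOP now $1,198.60.
Claim 4 ($1,157): 30% coinsurance on $1,157 = $347.10. That would push OOP to $1,545.70, over the $1,250 cap, so patient pays $1,250 − $1,198.60 = $51.40.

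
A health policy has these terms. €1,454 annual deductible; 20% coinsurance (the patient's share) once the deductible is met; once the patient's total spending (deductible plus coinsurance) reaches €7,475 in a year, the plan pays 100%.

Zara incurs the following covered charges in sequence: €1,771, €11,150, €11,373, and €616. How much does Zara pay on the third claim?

€2,274.60

Claim 1 — €1,771: deductible takes €1,454, €317 remains; patient's 20% is €63.40. Patient pays €1,517.40; OOP now €1,517.40.
Claim 2 — €11,150: deductible already satisfied, so patient's share is 20% × €11,150 = €2,230. Patient owes €2,230 (running OOP €3,747.40).
Claim 3 — €11,373: 20% coinsurance on €11,373 = €2,274.60. Patient pays €2,274.60; OOP now €6,022.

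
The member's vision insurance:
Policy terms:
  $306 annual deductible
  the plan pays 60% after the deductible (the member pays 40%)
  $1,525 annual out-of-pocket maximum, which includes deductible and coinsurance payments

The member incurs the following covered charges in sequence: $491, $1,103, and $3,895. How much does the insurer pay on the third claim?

Claim 1 ($491): $306 to deductible, leaving $185; member's 40% is $74. Member pays $380; OOP now $380. Plan pays $491 − $380 = $111.
Claim 2 ($1,103): deductible already satisfied, so member's share is 40% × $1,103 = $441.20. Member pays $441.20; OOP now $821.20. Plan pays $1,103 − $441.20 = $661.80.
Claim 3 ($3,895): deductible already satisfied, so member's share is 40% × $3,895 = $1,558. OOP would hit $2,379.20 > $1,525, so the cap limits the member to $1,525 − $821.20 = $703.80. Plan pays $3,895 − $703.80 = $3,191.20.

$3,191.20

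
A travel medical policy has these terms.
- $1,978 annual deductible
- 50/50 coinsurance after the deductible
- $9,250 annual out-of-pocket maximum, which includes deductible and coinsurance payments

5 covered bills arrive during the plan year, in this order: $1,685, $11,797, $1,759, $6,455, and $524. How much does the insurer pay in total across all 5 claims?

$12,970

Claim 1 — $1,685: fully absorbed by the deductible. Traveler pays $1,685; OOP now $1,685. Insurer: $1,685 − $1,685 = $0.
Claim 2 — $11,797: $293 finishes the deductible; $11,504 goes to coinsurance; 50% of $11,504 = $5,752. Traveler owes $6,045 (running OOP $7,730). Plan pays $11,797 − $6,045 = $5,752.
Claim 3 — $1,759: deductible met; 50% of $1,759 = $879.50. Traveler pays $879.50; OOP now $8,609.50. Plan pays $1,759 − $879.50 = $879.50.
Claim 4 — $6,455: deductible already satisfied, so traveler's share is 50% × $6,455 = $3,227.50. That would push OOP to $11,837, over the $9,250 cap, so traveler pays $9,250 − $8,609.50 = $640.50. Insurer: $6,455 − $640.50 = $5,814.50.
Claim 5 — $524: deductible already satisfied, so traveler's share is 50% × $524 = $262. Adding that to $9,250 gives $9,512, past the $9,250 cap; traveler pays only $9,250 − $9,250 = $0. Plan pays $524 − $0 = $524.
Insurer total: $0 + $5,752 + $879.50 + $5,814.50 + $524 = $12,970.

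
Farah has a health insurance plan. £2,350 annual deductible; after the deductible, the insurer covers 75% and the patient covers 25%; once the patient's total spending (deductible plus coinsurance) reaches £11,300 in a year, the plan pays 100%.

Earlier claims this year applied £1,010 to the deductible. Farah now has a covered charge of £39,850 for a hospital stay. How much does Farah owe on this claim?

Deductible still to meet: £2,350 − £1,010 = £1,340.
The remaining £38,510 (= £39,850 − £1,340) moves to coinsurance.
Patient's 25% share of £38,510 is £9,627.50.
That puts the patient's cost at £1,340 + £9,627.50 = £10,967.50 before any cap.
Adding £10,967.50 to the £1,010 already spent would give £11,977.50, which exceeds the £11,300 cap; the patient pays just £11,300 − £1,010 = £10,290.

£10,290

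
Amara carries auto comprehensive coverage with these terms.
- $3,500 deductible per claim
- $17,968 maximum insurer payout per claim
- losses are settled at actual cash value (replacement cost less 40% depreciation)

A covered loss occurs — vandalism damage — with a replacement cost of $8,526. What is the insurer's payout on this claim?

At 40% depreciation, ACV = $8,526 − $3,410.40 = $5,115.60.
Less the $3,500 deductible: $5,115.60 − $3,500 = $1,615.60.
That's under the $17,968 cap, so the insurer reimburses the full $1,615.60.

$1,615.60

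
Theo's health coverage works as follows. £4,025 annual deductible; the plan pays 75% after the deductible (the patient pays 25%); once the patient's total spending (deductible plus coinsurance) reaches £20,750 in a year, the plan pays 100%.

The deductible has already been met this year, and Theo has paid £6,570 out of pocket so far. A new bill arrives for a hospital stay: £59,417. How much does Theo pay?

£14,180

With the deductible met, the entire £59,417 is subject to coinsurance.
Patient's 25% share of £59,417 is £14,854.25.
Year-to-date out-of-pocket would reach £6,570 + £14,854.25 = £21,424.25, above the £20,750 maximum, so the patient pays only £20,750 − £6,570 = £14,180.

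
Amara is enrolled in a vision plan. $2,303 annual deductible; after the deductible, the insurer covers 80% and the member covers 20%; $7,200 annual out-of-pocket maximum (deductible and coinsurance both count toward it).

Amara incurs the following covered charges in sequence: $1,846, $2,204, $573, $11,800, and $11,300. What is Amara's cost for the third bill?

$114.60

Claim 1 ($1,846): fully absorbed by the deductible. Member pays $1,846; OOP now $1,846.
Claim 2 ($2,204): $457 to deductible, leaving $1,747; coinsurance $1,747 × 20% = $349.40. Cost to member: $806.40. OOP to date $2,652.40.
Claim 3 ($573): deductible already satisfied, so member's share is 20% × $573 = $114.60. Member pays $114.60; OOP now $2,767.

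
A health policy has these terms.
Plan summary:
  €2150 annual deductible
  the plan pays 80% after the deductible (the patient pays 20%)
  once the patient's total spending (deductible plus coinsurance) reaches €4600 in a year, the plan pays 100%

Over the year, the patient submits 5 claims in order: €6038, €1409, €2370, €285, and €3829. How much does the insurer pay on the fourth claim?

€228

#1 (€6038): €2150 to deductible, leaving €3888; patient's 20% is €777.60. Patient pays €2927.60; OOP now €2927.60. Insurer: €6038 − €2927.60 = €3110.40.
#2 (€1409): deductible already satisfied, so patient's share is 20% × €1409 = €281.80. Patient owes €281.80 (running OOP €3209.40). Plan pays €1409 − €281.80 = €1127.20.
#3 (€2370): deductible met; 20% of €2370 = €474. Cost to patient: €474. OOP to date €3683.40. Insurer: €2370 − €474 = €1896.
#4 (€285): deductible already satisfied, so patient's share is 20% × €285 = €57. Patient owes €57 (running OOP €3740.40). Insurer: €285 − €57 = €228.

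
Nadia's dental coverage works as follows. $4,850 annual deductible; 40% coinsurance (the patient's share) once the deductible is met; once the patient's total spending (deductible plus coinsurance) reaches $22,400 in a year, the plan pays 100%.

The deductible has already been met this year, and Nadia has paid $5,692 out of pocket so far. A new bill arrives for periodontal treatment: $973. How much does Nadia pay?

With the deductible met, the entire $973 is subject to coinsurance.
40% of $973 = $389.20 falls to the patient.
Year-to-date out-of-pocket becomes $5,692 + $389.20 = $6,081.20, still under the $22,400 maximum, so no cap applies.

$389.20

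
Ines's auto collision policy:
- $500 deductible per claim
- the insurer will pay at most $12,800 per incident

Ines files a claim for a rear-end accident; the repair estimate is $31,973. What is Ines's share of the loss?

$19,173

Less the $500 deductible: $31,973 − $500 = $31,473.
The $12,800 per-incident cap binds; insurer pays $12,800.
Driver's share is the uncovered remainder: $31,973 − $12,800 = $19,173.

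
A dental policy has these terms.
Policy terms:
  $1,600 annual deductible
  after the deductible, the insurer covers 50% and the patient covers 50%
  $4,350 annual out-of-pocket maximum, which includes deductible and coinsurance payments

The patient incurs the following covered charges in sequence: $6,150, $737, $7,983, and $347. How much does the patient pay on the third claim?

$106.50

Bill 1, $6,150: $1,600 finishes the deductible; $4,550 goes to coinsurance; coinsurance $4,550 × 50% = $2,275. Cost to patient: $3,875. OOP to date $3,875.
Bill 2, $737: 50% coinsurance on $737 = $368.50. Patient owes $368.50 (running OOP $4,243.50).
Bill 3, $7,983: deductible met; 50% of $7,983 = $3,991.50. OOP would hit $8,235 > $4,350, so the cap limits the patient to $4,350 − $4,243.50 = $106.50.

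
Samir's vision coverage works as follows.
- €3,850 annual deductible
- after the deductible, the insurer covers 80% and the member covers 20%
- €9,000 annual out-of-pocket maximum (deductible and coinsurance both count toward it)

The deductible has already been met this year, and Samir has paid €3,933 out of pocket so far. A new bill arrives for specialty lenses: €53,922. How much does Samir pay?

€5,067

With the deductible met, the entire €53,922 is subject to coinsurance.
Member's 20% share of €53,922 is €10,784.40.
That would bring total out-of-pocket to €14,717.40, past the €9,000 cap. The member is capped at €9,000 − €3,933 = €5,067 on this claim.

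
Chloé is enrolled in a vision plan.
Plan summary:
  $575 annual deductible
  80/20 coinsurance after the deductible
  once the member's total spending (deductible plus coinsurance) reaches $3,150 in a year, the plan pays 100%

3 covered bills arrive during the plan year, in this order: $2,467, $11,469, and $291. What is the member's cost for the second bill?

$2,196.60

#1 ($2,467): $575 finishes the deductible; $1,892 goes to coinsurance; member's 20% is $378.40. Member owes $953.40 (running OOP $953.40).
#2 ($11,469): deductible met; 20% of $11,469 = $2,293.80. OOP would hit $3,247.20 > $3,150, so the cap limits the member to $3,150 − $953.40 = $2,196.60.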